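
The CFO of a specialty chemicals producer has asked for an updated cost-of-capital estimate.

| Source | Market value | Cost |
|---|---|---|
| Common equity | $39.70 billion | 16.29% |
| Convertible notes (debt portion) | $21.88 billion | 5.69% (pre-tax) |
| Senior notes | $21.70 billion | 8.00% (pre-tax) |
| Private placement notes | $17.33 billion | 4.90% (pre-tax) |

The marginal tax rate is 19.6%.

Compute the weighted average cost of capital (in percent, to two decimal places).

Total capital V = 39.7 + 21.88 + 21.7 + 17.33 = 100.61.
Equity: weight = 39.7/100.61 = 0.3946; cost = 16.29%.
Convertible notes (debt portion): weight = 21.88/100.61 = 0.2175; after-tax cost = 5.69% × (1 − 19.6%) = 4.5748%.
Senior notes: weight = 21.7/100.61 = 0.2157; after-tax cost = 8% × (1 − 19.6%) = 6.4320%.
Private placement notes: weight = 17.33/100.61 = 0.1722; after-tax cost = 4.9% × (1 − 19.6%) = 3.9396%.
WACC = 0.3946 × 16.2900% + 0.2175 × 4.5748% + 0.2157 × 6.4320% + 0.1722 × 3.9396% = 9.4887%.

9.49%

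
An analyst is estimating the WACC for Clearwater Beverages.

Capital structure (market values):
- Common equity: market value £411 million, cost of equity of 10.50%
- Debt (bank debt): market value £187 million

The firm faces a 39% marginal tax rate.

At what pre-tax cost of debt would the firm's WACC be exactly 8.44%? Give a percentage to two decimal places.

Total capital V = 411 + 187 = 598.
Equity weight = 411/598 = 0.6873.
Bank debt weight = 187/598 = 0.3127.
Equity contribution = 0.6873 × 10.5% = 7.2166%.
Remaining for debt = 8.44% − 7.2166% = 1.2234%.
Rd × (1 − 39%) × 0.3127 = 1.2234%  ⇒  Rd = 6.4138%.

6.41%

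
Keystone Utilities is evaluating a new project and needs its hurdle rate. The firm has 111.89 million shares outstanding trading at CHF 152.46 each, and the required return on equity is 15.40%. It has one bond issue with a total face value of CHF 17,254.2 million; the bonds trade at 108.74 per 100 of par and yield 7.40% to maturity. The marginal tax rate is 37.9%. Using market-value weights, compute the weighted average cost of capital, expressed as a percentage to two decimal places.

Market value of equity E = 152.46 × 111.89m = 17058.7494m. Market value of debt D = 17254.2m × 108.74/100 = 18762.21708m.
Total capital V = 17058.7494 + 18762.21708 = 35820.96648.
Equity: weight = 17058.7494/35820.96648 = 0.4762; cost = 15.4%.
Bonds outstanding: weight = 18762.21708/35820.96648 = 0.5238; after-tax cost = 7.4% × (1 − 37.9%) = 4.5954%.
WACC = 0.4762 × 15.4000% + 0.5238 × 4.5954% = 9.7408%.

9.74%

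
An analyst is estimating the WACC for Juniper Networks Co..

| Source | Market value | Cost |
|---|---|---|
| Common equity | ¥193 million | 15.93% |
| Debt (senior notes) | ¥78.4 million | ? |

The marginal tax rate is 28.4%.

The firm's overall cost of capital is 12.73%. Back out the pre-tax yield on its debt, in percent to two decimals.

6.78%

Total capital V = 193 + 78.4 = 271.4.
Equity weight = 193/271.4 = 0.7111.
Senior notes weight = 78.4/271.4 = 0.2889.
Equity contribution = 0.7111 × 15.93% = 11.3283%.
Remaining for debt = 12.73% − 11.3283% = 1.4017%.
Rd × (1 − 28.4%) × 0.2889 = 1.4017%  ⇒  Rd = 6.7772%.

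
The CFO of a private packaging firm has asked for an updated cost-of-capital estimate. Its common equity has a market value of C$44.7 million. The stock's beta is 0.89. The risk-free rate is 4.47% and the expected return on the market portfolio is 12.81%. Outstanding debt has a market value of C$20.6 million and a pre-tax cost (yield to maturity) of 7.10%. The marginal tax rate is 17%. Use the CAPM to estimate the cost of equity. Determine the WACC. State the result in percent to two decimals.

Market risk premium = 12.81% − 4.47% = 8.34%.
Cost of equity via CAPM: Re = 4.47% + 0.89 × 8.34% = 11.8926%.
Total capital V = 44.7 + 20.6 = 65.3.
Equity: weight = 44.7/65.3 = 0.6845; cost = 11.8926%.
Debt: weight = 20.6/65.3 = 0.3155; after-tax cost = 7.1% × (1 − 17%) = 5.8930%.
WACC = 0.6845 × 11.8926% + 0.3155 × 5.8930% = 9.9999%.

10.00%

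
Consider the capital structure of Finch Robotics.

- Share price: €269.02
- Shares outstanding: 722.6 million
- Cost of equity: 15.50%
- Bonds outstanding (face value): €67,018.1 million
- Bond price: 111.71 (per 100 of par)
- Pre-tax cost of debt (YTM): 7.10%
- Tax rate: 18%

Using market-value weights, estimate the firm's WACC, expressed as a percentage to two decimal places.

12.81%

Market value of equity E = 269.02 × 722.6m = 194393.852m. Market value of debt D = 67018.1m × 111.71/100 = 74865.91951m.
Total capital V = 194393.852 + 74865.91951 = 269259.77151.
Equity: weight = 194393.852/269259.77151 = 0.7220; cost = 15.5%.
Bonds outstanding: weight = 74865.91951/269259.77151 = 0.2780; after-tax cost = 7.1% × (1 − 18%) = 5.8220%.
WACC = 0.7220 × 15.5000% + 0.2780 × 5.8220% = 12.8091%.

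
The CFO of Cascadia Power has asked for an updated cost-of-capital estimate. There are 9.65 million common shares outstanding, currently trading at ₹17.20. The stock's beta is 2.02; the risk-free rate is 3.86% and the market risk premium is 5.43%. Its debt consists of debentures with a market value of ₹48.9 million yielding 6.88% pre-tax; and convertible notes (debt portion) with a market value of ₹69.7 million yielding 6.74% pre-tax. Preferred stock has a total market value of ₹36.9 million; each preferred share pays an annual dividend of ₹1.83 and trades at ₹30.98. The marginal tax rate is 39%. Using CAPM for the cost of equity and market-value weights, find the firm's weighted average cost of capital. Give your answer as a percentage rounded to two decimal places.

9.86%

Cost of equity via CAPM: Re = 3.86% + 2.02 × 5.43% = 14.8286%.
Cost of preferred: Rp = 1.83 / 30.98 = 5.9070%.
Market value of equity E = 17.2 × 9.65m = 165.98m.
Total capital V = 165.98 + 36.9 + 48.9 + 69.7 = 321.48.
Equity: weight = 165.98/321.48 = 0.5163; cost = 14.8286%.
Preferred: weight = 36.9/321.48 = 0.1148; cost = 5.907%.
Debentures: weight = 48.9/321.48 = 0.1521; after-tax cost = 6.88% × (1 − 39%) = 4.1968%.
Convertible notes (debt portion): weight = 69.7/321.48 = 0.2168; after-tax cost = 6.74% × (1 − 39%) = 4.1114%.
WACC = 0.5163 × 14.8286% + 0.1148 × 5.9070% + 0.1521 × 4.1968% + 0.2168 × 4.1114% = 9.8638%.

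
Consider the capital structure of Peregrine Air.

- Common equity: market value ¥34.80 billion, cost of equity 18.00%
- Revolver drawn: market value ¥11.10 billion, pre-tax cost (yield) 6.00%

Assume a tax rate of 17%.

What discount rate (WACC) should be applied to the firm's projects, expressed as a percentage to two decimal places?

Total capital V = 34.8 + 11.1 = 45.9.
Equity: weight = 34.8/45.9 = 0.7582; cost = 18%.
Revolver drawn: weight = 11.1/45.9 = 0.2418; after-tax cost = 6% × (1 − 17%) = 4.9800%.
WACC = 0.7582 × 18.0000% + 0.2418 × 4.9800% = 14.8514%.

14.85%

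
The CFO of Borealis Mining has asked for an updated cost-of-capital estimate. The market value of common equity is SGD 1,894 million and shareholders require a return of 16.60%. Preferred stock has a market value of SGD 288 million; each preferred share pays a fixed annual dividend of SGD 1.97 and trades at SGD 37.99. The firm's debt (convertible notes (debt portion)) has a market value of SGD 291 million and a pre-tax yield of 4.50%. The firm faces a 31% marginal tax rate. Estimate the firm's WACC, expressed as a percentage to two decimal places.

13.68%

Cost of preferred: Rp = 1.97 / 37.99 = 5.1856%.
Total capital V = 1894 + 288 + 291 = 2473.
Equity: weight = 1894/2473 = 0.7659; cost = 16.6%.
Preferred: weight = 288/2473 = 0.1165; cost = 5.1856%.
Convertible notes (debt portion): weight = 291/2473 = 0.1177; after-tax cost = 4.5% × (1 − 31%) = 3.1050%.
WACC = 0.7659 × 16.6000% + 0.1165 × 5.1856% + 0.1177 × 3.1050% = 13.6827%.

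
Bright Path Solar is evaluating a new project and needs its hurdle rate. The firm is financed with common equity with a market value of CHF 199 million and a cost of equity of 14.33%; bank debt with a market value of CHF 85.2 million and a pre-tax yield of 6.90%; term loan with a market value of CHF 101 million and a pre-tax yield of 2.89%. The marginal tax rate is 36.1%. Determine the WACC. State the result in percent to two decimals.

8.86%

Total capital V = 199 + 85.2 + 101 = 385.2.
Equity: weight = 199/385.2 = 0.5166; cost = 14.33%.
Bank debt: weight = 85.2/385.2 = 0.2212; after-tax cost = 6.9% × (1 − 36.1%) = 4.4091%.
Term loan: weight = 101/385.2 = 0.2622; after-tax cost = 2.89% × (1 − 36.1%) = 1.8467%.
WACC = 0.5166 × 14.3300% + 0.2212 × 4.4091% + 0.2622 × 1.8467% = 8.8625%.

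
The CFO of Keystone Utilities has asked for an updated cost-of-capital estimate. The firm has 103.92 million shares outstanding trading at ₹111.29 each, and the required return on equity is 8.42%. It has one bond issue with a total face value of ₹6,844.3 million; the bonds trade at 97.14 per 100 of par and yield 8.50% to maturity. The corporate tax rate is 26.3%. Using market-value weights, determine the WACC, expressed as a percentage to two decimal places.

7.63%

Market value of equity E = 111.29 × 103.92m = 11565.2568m. Market value of debt D = 6844.3m × 97.14/100 = 6648.55302m.
Total capital V = 11565.2568 + 6648.55302 = 18213.80982.
Equity: weight = 11565.2568/18213.80982 = 0.6350; cost = 8.42%.
Bonds outstanding: weight = 6648.55302/18213.80982 = 0.3650; after-tax cost = 8.5% × (1 − 26.3%) = 6.2645%.
WACC = 0.6350 × 8.4200% + 0.3650 × 6.2645% = 7.6332%.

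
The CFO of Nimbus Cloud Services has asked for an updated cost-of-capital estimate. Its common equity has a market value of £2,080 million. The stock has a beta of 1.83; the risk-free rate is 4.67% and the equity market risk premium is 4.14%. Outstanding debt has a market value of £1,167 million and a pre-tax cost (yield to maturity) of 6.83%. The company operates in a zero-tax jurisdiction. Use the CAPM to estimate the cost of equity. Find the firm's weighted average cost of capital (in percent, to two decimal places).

10.30%

Cost of equity via CAPM: Re = 4.67% + 1.83 × 4.14% = 12.2462%.
Total capital V = 2080 + 1167 = 3247.
Equity: weight = 2080/3247 = 0.6406; cost = 12.2462%.
Debt: weight = 1167/3247 = 0.3594; after-tax cost = 6.83% × (1 − 0%) = 6.8300%.
WACC = 0.6406 × 12.2462% + 0.3594 × 6.8300% = 10.2996%.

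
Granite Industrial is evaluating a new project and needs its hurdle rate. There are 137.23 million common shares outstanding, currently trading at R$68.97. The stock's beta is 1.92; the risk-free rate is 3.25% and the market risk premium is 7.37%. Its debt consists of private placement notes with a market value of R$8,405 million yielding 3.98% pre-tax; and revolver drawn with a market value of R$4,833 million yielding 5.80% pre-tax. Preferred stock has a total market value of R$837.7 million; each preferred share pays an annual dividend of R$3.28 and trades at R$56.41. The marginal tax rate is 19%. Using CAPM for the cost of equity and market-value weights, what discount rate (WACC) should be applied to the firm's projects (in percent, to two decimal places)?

Cost of equity via CAPM: Re = 3.25% + 1.92 × 7.37% = 17.4004%.
Cost of preferred: Rp = 3.28 / 56.41 = 5.8146%.
Market value of equity E = 68.97 × 137.23m = 9464.7531m.
Total capital V = 9464.7531 + 837.7 + 8405 + 4833 = 23540.4531.
Equity: weight = 9464.7531/23540.4531 = 0.4021; cost = 17.4004%.
Preferred: weight = 837.7/23540.4531 = 0.0356; cost = 5.8146%.
Private placement notes: weight = 8405/23540.4531 = 0.3570; after-tax cost = 3.98% × (1 − 19%) = 3.2238%.
Revolver drawn: weight = 4833/23540.4531 = 0.2053; after-tax cost = 5.8% × (1 − 19%) = 4.6980%.
WACC = 0.4021 × 17.4004% + 0.0356 × 5.8146% + 0.3570 × 3.2238% + 0.2053 × 4.6980% = 9.3185%.

9.32%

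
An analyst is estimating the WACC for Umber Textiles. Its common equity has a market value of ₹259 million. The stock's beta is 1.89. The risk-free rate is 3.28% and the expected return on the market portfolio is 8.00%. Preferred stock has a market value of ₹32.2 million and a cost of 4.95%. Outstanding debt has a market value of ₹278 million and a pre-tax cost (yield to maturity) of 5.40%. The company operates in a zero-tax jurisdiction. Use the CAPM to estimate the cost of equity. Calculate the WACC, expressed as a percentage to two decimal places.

Market risk premium = 8.0% − 3.28% = 4.72%.
Cost of equity via CAPM: Re = 3.28% + 1.89 × 4.72% = 12.2008%.
Total capital V = 259 + 32.2 + 278 = 569.2.
Equity: weight = 259/569.2 = 0.4550; cost = 12.2008%.
Preferred: weight = 32.2/569.2 = 0.0566; cost = 4.95%.
Debt: weight = 278/569.2 = 0.4884; after-tax cost = 5.4% × (1 − 0%) = 5.4000%.
WACC = 0.4550 × 12.2008% + 0.0566 × 4.9500% + 0.4884 × 5.4000% = 8.4691%.

8.47%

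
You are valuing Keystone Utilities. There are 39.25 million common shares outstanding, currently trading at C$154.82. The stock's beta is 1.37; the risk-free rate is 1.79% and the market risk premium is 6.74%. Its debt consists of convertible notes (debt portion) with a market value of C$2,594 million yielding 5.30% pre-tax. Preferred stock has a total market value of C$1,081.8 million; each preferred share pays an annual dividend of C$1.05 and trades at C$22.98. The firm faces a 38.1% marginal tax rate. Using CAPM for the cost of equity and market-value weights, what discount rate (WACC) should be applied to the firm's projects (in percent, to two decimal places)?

8.25%

Cost of equity via CAPM: Re = 1.79% + 1.37 × 6.74% = 11.0238%.
Cost of preferred: Rp = 1.05 / 22.98 = 4.5692%.
Market value of equity E = 154.82 × 39.25m = 6076.685m.
Total capital V = 6076.685 + 1081.8 + 2594 = 9752.485.
Equity: weight = 6076.685/9752.485 = 0.6231; cost = 11.0238%.
Preferred: weight = 1081.8/9752.485 = 0.1109; cost = 4.5692%.
Convertible notes (debt portion): weight = 2594/9752.485 = 0.2660; after-tax cost = 5.3% × (1 − 38.1%) = 3.2807%.
WACC = 0.6231 × 11.0238% + 0.1109 × 4.5692% + 0.2660 × 3.2807% = 8.2483%.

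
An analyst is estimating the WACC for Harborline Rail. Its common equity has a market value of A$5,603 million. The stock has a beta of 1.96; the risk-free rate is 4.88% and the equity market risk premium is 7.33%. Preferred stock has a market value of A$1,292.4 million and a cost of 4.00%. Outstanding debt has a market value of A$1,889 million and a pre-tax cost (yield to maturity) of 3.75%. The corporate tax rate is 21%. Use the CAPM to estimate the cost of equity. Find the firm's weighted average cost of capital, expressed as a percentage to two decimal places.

Cost of equity via CAPM: Re = 4.88% + 1.96 × 7.33% = 19.2468%.
Total capital V = 5603 + 1292.4 + 1889 = 8784.4.
Equity: weight = 5603/8784.4 = 0.6378; cost = 19.2468%.
Preferred: weight = 1292.4/8784.4 = 0.1471; cost = 4%.
Debt: weight = 1889/8784.4 = 0.2150; after-tax cost = 3.75% × (1 − 21%) = 2.9625%.
WACC = 0.6378 × 19.2468% + 0.1471 × 4.0000% + 0.2150 × 2.9625% = 13.5018%.

13.50%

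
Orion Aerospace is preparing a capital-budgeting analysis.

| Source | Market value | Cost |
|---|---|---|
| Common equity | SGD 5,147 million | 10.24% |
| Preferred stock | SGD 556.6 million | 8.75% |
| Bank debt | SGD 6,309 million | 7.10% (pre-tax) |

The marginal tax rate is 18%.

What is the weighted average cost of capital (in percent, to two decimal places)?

Total capital V = 5147 + 556.6 + 6309 = 12012.6.
Equity: weight = 5147/12012.6 = 0.4285; cost = 10.24%.
Preferred: weight = 556.6/12012.6 = 0.0463; cost = 8.75%.
Bank debt: weight = 6309/12012.6 = 0.5252; after-tax cost = 7.1% × (1 − 18%) = 5.8220%.
WACC = 0.4285 × 10.2400% + 0.0463 × 8.7500% + 0.5252 × 5.8220% = 7.8506%.

7.85%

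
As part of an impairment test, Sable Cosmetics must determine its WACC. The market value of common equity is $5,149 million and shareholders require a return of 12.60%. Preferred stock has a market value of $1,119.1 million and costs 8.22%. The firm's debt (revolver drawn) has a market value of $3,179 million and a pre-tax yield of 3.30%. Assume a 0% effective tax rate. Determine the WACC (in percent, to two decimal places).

Total capital V = 5149 + 1119.1 + 3179 = 9447.1.
Equity: weight = 5149/9447.1 = 0.5450; cost = 12.6%.
Preferred: weight = 1119.1/9447.1 = 0.1185; cost = 8.22%.
Revolver drawn: weight = 3179/9447.1 = 0.3365; after-tax cost = 3.3% × (1 − 0%) = 3.3000%.
WACC = 0.5450 × 12.6000% + 0.1185 × 8.2200% + 0.3365 × 3.3000% = 8.9516%.

8.95%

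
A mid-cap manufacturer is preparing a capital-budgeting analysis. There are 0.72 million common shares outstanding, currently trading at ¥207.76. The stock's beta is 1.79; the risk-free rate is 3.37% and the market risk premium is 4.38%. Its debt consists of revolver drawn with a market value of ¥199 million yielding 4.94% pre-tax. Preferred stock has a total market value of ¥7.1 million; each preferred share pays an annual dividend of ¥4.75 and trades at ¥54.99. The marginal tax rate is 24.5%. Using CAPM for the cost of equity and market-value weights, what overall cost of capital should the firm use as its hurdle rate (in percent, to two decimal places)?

Cost of equity via CAPM: Re = 3.37% + 1.79 × 4.38% = 11.2102%.
Cost of preferred: Rp = 4.75 / 54.99 = 8.6379%.
Market value of equity E = 207.76 × 0.72m = 149.5872m.
Total capital V = 149.5872 + 7.1 + 199 = 355.6872.
Equity: weight = 149.5872/355.6872 = 0.4206; cost = 11.2102%.
Preferred: weight = 7.1/355.6872 = 0.0200; cost = 8.6379%.
Revolver drawn: weight = 199/355.6872 = 0.5595; after-tax cost = 4.94% × (1 − 24.5%) = 3.7297%.
WACC = 0.4206 × 11.2102% + 0.0200 × 8.6379% + 0.5595 × 3.7297% = 6.9737%.

6.97%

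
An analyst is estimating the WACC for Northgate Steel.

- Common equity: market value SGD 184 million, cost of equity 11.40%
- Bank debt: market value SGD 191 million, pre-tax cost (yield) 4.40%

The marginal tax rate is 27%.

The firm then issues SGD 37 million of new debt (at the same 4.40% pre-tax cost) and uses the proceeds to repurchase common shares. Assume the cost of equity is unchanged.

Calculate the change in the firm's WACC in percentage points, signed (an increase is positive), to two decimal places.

-0.81 pp

Current WACC:
Total capital V = 184 + 191 = 375.
Equity: weight = 184/375 = 0.4907; cost = 11.4%.
Bank debt: weight = 191/375 = 0.5093; after-tax cost = 4.4% × (1 − 27%) = 3.2120%.
WACC = 0.4907 × 11.4000% + 0.5093 × 3.2120% = 7.2296%.
After the change:
Total capital V = 147 + 228 = 375.
Equity: weight = 147/375 = 0.3920; cost = 11.4%.
Bank debt: weight = 228/375 = 0.6080; after-tax cost = 4.4% × (1 − 27%) = 3.2120%.
WACC = 0.3920 × 11.4000% + 0.6080 × 3.2120% = 6.4217%.
Change in WACC = 6.4217% − 7.2296% = -0.8079 pp.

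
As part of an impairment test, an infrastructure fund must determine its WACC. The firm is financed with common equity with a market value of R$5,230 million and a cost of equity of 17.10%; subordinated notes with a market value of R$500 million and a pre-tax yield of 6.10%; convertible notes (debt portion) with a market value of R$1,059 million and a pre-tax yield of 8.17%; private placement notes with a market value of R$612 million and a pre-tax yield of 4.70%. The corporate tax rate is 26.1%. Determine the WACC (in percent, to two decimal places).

Total capital V = 5230 + 500 + 1059 + 612 = 7401.
Equity: weight = 5230/7401 = 0.7067; cost = 17.1%.
Subordinated notes: weight = 500/7401 = 0.0676; after-tax cost = 6.1% × (1 − 26.1%) = 4.5079%.
Convertible notes (debt portion): weight = 1059/7401 = 0.1431; after-tax cost = 8.17% × (1 − 26.1%) = 6.0376%.
Private placement notes: weight = 612/7401 = 0.0827; after-tax cost = 4.7% × (1 − 26.1%) = 3.4733%.
WACC = 0.7067 × 17.1000% + 0.0676 × 4.5079% + 0.1431 × 6.0376% + 0.0827 × 3.4733% = 13.5396%.

13.54%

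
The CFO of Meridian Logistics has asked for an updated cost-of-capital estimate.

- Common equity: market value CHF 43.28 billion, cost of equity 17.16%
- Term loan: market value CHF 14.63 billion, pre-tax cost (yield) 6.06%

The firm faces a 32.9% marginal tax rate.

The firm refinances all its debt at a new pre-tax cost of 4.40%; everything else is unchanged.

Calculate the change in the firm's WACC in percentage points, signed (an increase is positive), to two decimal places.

-0.28 pp

Current WACC:
Total capital V = 43.28 + 14.63 = 57.91.
Equity: weight = 43.28/57.91 = 0.7474; cost = 17.16%.
Term loan: weight = 14.63/57.91 = 0.2526; after-tax cost = 6.06% × (1 − 32.9%) = 4.0663%.
WACC = 0.7474 × 17.1600% + 0.2526 × 4.0663% = 13.8521%.
After the change:
Total capital V = 43.28 + 14.63 = 57.91.
Equity: weight = 43.28/57.91 = 0.7474; cost = 17.16%.
Term loan: weight = 14.63/57.91 = 0.2526; after-tax cost = 4.4% × (1 − 32.9%) = 2.9524%.
WACC = 0.7474 × 17.1600% + 0.2526 × 2.9524% = 13.5707%.
Change in WACC = 13.5707% − 13.8521% = -0.2814 pp.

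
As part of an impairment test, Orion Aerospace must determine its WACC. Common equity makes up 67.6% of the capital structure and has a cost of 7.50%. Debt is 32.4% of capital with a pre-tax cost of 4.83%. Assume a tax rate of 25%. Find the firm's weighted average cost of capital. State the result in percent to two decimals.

6.24%

After-tax cost of debt = 4.83% × (1 − 25%) = 3.6225%.
WACC = 0.676 × 7.5000% + 0.324 × 3.6225% = 6.2437%.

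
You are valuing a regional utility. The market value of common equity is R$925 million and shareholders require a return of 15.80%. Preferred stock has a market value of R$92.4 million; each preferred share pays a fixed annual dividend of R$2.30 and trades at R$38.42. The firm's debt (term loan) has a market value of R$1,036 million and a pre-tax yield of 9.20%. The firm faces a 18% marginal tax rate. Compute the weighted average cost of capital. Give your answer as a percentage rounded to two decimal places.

Cost of preferred: Rp = 2.3 / 38.42 = 5.9865%.
Total capital V = 925 + 92.4 + 1036 = 2053.4.
Equity: weight = 925/2053.4 = 0.4505; cost = 15.8%.
Preferred: weight = 92.4/2053.4 = 0.0450; cost = 5.9865%.
Term loan: weight = 1036/2053.4 = 0.5045; after-tax cost = 9.2% × (1 − 18%) = 7.5440%.
WACC = 0.4505 × 15.8000% + 0.0450 × 5.9865% + 0.5045 × 7.5440% = 11.1930%.

11.19%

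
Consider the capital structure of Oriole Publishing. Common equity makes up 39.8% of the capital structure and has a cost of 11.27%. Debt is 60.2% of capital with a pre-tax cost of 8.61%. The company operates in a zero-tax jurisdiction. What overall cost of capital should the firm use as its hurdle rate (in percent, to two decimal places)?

9.67%

After-tax cost of debt = 8.61% × (1 − 0%) = 8.6100%.
WACC = 0.398 × 11.2700% + 0.602 × 8.6100% = 9.6687%.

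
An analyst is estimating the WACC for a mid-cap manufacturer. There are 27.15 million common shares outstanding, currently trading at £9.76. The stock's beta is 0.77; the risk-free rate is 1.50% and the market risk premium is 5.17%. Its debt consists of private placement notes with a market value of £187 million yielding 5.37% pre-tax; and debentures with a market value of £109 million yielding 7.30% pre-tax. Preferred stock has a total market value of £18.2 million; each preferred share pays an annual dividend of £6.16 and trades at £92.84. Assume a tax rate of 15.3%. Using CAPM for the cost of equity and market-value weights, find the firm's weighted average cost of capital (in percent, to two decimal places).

Cost of equity via CAPM: Re = 1.5% + 0.77 × 5.17% = 5.4809%.
Cost of preferred: Rp = 6.16 / 92.84 = 6.6351%.
Market value of equity E = 9.76 × 27.15m = 264.984m.
Total capital V = 264.984 + 18.2 + 187 + 109 = 579.184.
Equity: weight = 264.984/579.184 = 0.4575; cost = 5.4809%.
Preferred: weight = 18.2/579.184 = 0.0314; cost = 6.6351%.
Private placement notes: weight = 187/579.184 = 0.3229; after-tax cost = 5.37% × (1 − 15.3%) = 4.5484%.
Debentures: weight = 109/579.184 = 0.1882; after-tax cost = 7.3% × (1 − 15.3%) = 6.1831%.
WACC = 0.4575 × 5.4809% + 0.0314 × 6.6351% + 0.3229 × 4.5484% + 0.1882 × 6.1831% = 5.3482%.

5.35%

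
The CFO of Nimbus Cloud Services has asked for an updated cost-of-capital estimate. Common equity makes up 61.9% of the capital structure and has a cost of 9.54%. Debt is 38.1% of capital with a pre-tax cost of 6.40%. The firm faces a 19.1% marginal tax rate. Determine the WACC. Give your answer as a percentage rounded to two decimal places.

After-tax cost of debt = 6.4% × (1 − 19.1%) = 5.1776%.
WACC = 0.619 × 9.5400% + 0.381 × 5.1776% = 7.8779%.

7.88%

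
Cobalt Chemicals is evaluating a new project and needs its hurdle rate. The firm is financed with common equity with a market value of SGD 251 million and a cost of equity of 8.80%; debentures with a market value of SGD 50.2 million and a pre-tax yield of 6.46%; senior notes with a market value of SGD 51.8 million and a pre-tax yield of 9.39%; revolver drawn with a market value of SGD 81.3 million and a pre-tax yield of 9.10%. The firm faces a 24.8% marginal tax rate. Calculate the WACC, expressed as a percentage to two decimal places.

7.77%

Total capital V = 251 + 50.2 + 51.8 + 81.3 = 434.3.
Equity: weight = 251/434.3 = 0.5779; cost = 8.8%.
Debentures: weight = 50.2/434.3 = 0.1156; after-tax cost = 6.46% × (1 − 24.8%) = 4.8579%.
Senior notes: weight = 51.8/434.3 = 0.1193; after-tax cost = 9.39% × (1 − 24.8%) = 7.0613%.
Revolver drawn: weight = 81.3/434.3 = 0.1872; after-tax cost = 9.1% × (1 − 24.8%) = 6.8432%.
WACC = 0.5779 × 8.8000% + 0.1156 × 4.8579% + 0.1193 × 7.0613% + 0.1872 × 6.8432% = 7.7707%.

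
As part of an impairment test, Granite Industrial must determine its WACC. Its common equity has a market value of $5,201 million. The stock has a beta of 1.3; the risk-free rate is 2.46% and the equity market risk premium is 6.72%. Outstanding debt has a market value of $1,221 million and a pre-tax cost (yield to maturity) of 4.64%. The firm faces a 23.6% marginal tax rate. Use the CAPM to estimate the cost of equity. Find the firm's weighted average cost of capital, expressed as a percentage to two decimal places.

9.74%

Cost of equity via CAPM: Re = 2.46% + 1.3 × 6.72% = 11.1960%.
Total capital V = 5201 + 1221 = 6422.
Equity: weight = 5201/6422 = 0.8099; cost = 11.196%.
Debt: weight = 1221/6422 = 0.1901; after-tax cost = 4.64% × (1 − 23.6%) = 3.5450%.
WACC = 0.8099 × 11.1960% + 0.1901 × 3.5450% = 9.7413%.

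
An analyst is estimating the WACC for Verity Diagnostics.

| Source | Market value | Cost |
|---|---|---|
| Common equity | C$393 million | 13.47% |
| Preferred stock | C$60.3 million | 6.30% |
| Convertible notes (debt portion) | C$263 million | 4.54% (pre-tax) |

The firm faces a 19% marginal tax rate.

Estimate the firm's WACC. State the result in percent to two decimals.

9.27%

Total capital V = 393 + 60.3 + 263 = 716.3.
Equity: weight = 393/716.3 = 0.5487; cost = 13.47%.
Preferred: weight = 60.3/716.3 = 0.0842; cost = 6.3%.
Convertible notes (debt portion): weight = 263/716.3 = 0.3672; after-tax cost = 4.54% × (1 − 19%) = 3.6774%.
WACC = 0.5487 × 13.4700% + 0.0842 × 6.3000% + 0.3672 × 3.6774% = 9.2709%.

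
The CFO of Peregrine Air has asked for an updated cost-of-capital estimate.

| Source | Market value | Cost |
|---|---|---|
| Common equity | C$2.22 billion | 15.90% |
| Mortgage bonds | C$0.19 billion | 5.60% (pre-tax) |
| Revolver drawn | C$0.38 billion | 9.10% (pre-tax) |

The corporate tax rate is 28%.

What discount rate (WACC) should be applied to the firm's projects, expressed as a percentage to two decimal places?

Total capital V = 2.22 + 0.19 + 0.38 = 2.79.
Equity: weight = 2.22/2.79 = 0.7957; cost = 15.9%.
Mortgage bonds: weight = 0.19/2.79 = 0.0681; after-tax cost = 5.6% × (1 − 28%) = 4.0320%.
Revolver drawn: weight = 0.38/2.79 = 0.1362; after-tax cost = 9.1% × (1 − 28%) = 6.5520%.
WACC = 0.7957 × 15.9000% + 0.0681 × 4.0320% + 0.1362 × 6.5520% = 13.8186%.

13.82%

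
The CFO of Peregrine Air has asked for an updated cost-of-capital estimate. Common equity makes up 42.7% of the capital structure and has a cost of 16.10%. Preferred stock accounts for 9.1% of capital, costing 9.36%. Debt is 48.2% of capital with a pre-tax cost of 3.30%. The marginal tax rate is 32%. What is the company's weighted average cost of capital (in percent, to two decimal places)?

8.81%

After-tax cost of debt = 3.3% × (1 − 32%) = 2.2440%.
WACC = 0.427 × 16.1000% + 0.091 × 9.3600% + 0.482 × 2.2440% = 8.8081%.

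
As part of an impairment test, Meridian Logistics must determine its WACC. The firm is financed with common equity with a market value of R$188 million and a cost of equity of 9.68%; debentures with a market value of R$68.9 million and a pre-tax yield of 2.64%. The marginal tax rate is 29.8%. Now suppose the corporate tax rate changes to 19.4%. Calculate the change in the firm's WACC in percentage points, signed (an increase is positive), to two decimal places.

+0.07 pp

Current WACC:
Total capital V = 188 + 68.9 = 256.9.
Equity: weight = 188/256.9 = 0.7318; cost = 9.68%.
Debentures: weight = 68.9/256.9 = 0.2682; after-tax cost = 2.64% × (1 − 29.8%) = 1.8533%.
WACC = 0.7318 × 9.6800% + 0.2682 × 1.8533% = 7.5809%.
After the change:
Total capital V = 188 + 68.9 = 256.9.
Equity: weight = 188/256.9 = 0.7318; cost = 9.68%.
Debentures: weight = 68.9/256.9 = 0.2682; after-tax cost = 2.64% × (1 − 19.4%) = 2.1278%.
WACC = 0.7318 × 9.6800% + 0.2682 × 2.1278% = 7.6545%.
Change in WACC = 7.6545% − 7.5809% = 0.0736 pp.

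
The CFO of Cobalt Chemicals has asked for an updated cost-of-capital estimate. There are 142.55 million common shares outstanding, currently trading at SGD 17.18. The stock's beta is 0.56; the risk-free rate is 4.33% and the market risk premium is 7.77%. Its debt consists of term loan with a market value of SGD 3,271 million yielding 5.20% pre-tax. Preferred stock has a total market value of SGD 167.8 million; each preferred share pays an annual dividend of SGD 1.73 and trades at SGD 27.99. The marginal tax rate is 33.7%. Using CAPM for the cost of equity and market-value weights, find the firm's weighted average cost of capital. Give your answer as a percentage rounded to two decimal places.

Cost of equity via CAPM: Re = 4.33% + 0.56 × 7.77% = 8.6812%.
Cost of preferred: Rp = 1.73 / 27.99 = 6.1808%.
Market value of equity E = 17.18 × 142.55m = 2449.009m.
Total capital V = 2449.009 + 167.8 + 3271 = 5887.809.
Equity: weight = 2449.009/5887.809 = 0.4159; cost = 8.6812%.
Preferred: weight = 167.8/5887.809 = 0.0285; cost = 6.1808%.
Term loan: weight = 3271/5887.809 = 0.5556; after-tax cost = 5.2% × (1 − 33.7%) = 3.4476%.
WACC = 0.4159 × 8.6812% + 0.0285 × 6.1808% + 0.5556 × 3.4476% = 5.7024%.

5.70%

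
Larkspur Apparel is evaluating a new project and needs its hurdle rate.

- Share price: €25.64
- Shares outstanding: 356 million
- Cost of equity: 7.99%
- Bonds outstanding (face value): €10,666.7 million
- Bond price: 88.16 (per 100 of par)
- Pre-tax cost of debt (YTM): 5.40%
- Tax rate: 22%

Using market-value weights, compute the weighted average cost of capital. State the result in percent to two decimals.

Market value of equity E = 25.64 × 356m = 9127.84m. Market value of debt D = 10666.7m × 88.16/100 = 9403.76272m.
Total capital V = 9127.84 + 9403.76272 = 18531.60272.
Equity: weight = 9127.84/18531.60272 = 0.4926; cost = 7.99%.
Bonds outstanding: weight = 9403.76272/18531.60272 = 0.5074; after-tax cost = 5.4% × (1 − 22%) = 4.2120%.
WACC = 0.4926 × 7.9900% + 0.5074 × 4.2120% = 6.0729%.

6.07%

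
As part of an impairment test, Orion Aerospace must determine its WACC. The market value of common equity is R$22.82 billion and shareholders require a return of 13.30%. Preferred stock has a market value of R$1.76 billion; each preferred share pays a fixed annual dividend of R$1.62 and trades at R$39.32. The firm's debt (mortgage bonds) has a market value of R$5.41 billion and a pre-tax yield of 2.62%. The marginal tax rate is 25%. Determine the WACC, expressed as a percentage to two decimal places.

10.72%

Cost of preferred: Rp = 1.62 / 39.32 = 4.1200%.
Total capital V = 22.82 + 1.76 + 5.41 = 29.99.
Equity: weight = 22.82/29.99 = 0.7609; cost = 13.3%.
Preferred: weight = 1.76/29.99 = 0.0587; cost = 4.12%.
Mortgage bonds: weight = 5.41/29.99 = 0.1804; after-tax cost = 2.62% × (1 − 25%) = 1.9650%.
WACC = 0.7609 × 13.3000% + 0.0587 × 4.1200% + 0.1804 × 1.9650% = 10.7165%.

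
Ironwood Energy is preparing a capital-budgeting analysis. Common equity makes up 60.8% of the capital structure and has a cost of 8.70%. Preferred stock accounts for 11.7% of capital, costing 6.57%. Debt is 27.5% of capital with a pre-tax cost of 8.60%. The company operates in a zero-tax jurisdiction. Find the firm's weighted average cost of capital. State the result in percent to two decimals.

8.42%

After-tax cost of debt = 8.6% × (1 − 0%) = 8.6000%.
WACC = 0.608 × 8.7000% + 0.117 × 6.5700% + 0.275 × 8.6000% = 8.4233%.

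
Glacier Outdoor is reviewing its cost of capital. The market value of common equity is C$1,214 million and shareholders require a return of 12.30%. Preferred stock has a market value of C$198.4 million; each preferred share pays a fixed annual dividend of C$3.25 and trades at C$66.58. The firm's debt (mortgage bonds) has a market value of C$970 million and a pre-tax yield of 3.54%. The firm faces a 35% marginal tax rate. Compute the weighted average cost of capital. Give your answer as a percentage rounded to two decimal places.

Cost of preferred: Rp = 3.25 / 66.58 = 4.8813%.
Total capital V = 1214 + 198.4 + 970 = 2382.4.
Equity: weight = 1214/2382.4 = 0.5096; cost = 12.3%.
Preferred: weight = 198.4/2382.4 = 0.0833; cost = 4.8813%.
Mortgage bonds: weight = 970/2382.4 = 0.4072; after-tax cost = 3.54% × (1 − 35%) = 2.3010%.
WACC = 0.5096 × 12.3000% + 0.0833 × 4.8813% + 0.4072 × 2.3010% = 7.6111%.

7.61%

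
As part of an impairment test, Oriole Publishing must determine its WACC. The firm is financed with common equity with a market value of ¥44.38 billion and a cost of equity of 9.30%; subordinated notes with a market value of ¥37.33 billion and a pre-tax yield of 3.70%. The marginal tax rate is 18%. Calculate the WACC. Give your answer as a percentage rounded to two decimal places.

6.44%

Total capital V = 44.38 + 37.33 = 81.71.
Equity: weight = 44.38/81.71 = 0.5431; cost = 9.3%.
Subordinated notes: weight = 37.33/81.71 = 0.4569; after-tax cost = 3.7% × (1 − 18%) = 3.0340%.
WACC = 0.5431 × 9.3000% + 0.4569 × 3.0340% = 6.4373%.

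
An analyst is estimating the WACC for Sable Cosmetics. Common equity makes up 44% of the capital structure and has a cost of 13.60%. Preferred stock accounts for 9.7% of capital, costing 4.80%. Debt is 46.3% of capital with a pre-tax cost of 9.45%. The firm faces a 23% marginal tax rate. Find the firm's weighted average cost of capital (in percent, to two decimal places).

9.82%

After-tax cost of debt = 9.45% × (1 − 23%) = 7.2765%.
WACC = 0.440 × 13.6000% + 0.097 × 4.8000% + 0.463 × 7.2765% = 9.8186%.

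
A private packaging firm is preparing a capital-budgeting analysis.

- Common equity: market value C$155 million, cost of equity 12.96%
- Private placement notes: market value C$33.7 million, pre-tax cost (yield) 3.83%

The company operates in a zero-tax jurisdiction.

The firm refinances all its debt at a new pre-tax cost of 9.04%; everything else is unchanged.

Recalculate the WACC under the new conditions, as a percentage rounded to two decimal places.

After the change:
Total capital V = 155 + 33.7 = 188.7.
Equity: weight = 155/188.7 = 0.8214; cost = 12.96%.
Private placement notes: weight = 33.7/188.7 = 0.1786; after-tax cost = 9.04% × (1 − 0%) = 9.0400%.
WACC = 0.8214 × 12.9600% + 0.1786 × 9.0400% = 12.2599%.

12.26%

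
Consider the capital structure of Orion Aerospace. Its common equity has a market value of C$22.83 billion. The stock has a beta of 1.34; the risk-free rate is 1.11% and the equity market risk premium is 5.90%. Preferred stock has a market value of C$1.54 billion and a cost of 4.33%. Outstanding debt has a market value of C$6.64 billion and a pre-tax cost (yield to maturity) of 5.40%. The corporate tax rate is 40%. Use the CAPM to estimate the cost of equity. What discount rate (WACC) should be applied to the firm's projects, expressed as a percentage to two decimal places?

Cost of equity via CAPM: Re = 1.11% + 1.34 × 5.9% = 9.0160%.
Total capital V = 22.83 + 1.54 + 6.64 = 31.01.
Equity: weight = 22.83/31.01 = 0.7362; cost = 9.016%.
Preferred: weight = 1.54/31.01 = 0.0497; cost = 4.33%.
Debt: weight = 6.64/31.01 = 0.2141; after-tax cost = 5.4% × (1 − 40%) = 3.2400%.
WACC = 0.7362 × 9.0160% + 0.0497 × 4.3300% + 0.2141 × 3.2400% = 7.5465%.

7.55%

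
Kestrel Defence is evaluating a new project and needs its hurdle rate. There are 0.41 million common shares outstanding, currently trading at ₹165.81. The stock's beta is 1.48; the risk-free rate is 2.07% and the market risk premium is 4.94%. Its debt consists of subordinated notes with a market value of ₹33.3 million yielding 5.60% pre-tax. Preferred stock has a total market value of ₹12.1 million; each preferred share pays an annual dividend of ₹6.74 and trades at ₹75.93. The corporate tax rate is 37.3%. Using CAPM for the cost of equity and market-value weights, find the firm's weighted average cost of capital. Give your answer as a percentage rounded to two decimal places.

7.60%

Cost of equity via CAPM: Re = 2.07% + 1.48 × 4.94% = 9.3812%.
Cost of preferred: Rp = 6.74 / 75.93 = 8.8766%.
Market value of equity E = 165.81 × 0.41m = 67.9821m.
Total capital V = 67.9821 + 12.1 + 33.3 = 113.3821.
Equity: weight = 67.9821/113.3821 = 0.5996; cost = 9.3812%.
Preferred: weight = 12.1/113.3821 = 0.1067; cost = 8.8766%.
Subordinated notes: weight = 33.3/113.3821 = 0.2937; after-tax cost = 5.6% × (1 − 37.3%) = 3.5112%.
WACC = 0.5996 × 9.3812% + 0.1067 × 8.8766% + 0.2937 × 3.5112% = 7.6033%.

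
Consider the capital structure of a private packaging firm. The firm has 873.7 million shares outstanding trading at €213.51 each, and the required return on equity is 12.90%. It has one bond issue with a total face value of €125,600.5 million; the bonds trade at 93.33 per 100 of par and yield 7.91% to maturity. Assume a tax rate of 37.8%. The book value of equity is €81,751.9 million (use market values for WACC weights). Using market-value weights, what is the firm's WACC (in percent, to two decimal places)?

Market value of equity E = 213.51 × 873.7m = 186543.687m. Market value of debt D = 125600.5m × 93.33/100 = 117222.94665m.
Total capital V = 186543.687 + 117222.94665 = 303766.63365.
Equity: weight = 186543.687/303766.63365 = 0.6141; cost = 12.9%.
Bonds outstanding: weight = 117222.94665/303766.63365 = 0.3859; after-tax cost = 7.91% × (1 − 37.8%) = 4.9200%.
WACC = 0.6141 × 12.9000% + 0.3859 × 4.9200% = 9.8205%.

9.82%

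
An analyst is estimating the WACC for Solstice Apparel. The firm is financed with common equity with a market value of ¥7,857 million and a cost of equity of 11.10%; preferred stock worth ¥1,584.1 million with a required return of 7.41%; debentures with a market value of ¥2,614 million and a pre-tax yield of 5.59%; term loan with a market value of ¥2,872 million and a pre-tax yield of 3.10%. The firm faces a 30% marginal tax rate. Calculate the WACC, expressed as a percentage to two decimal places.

7.73%

Total capital V = 7857 + 1584.1 + 2614 + 2872 = 14927.1.
Equity: weight = 7857/14927.1 = 0.5264; cost = 11.1%.
Preferred: weight = 1584.1/14927.1 = 0.1061; cost = 7.41%.
Debentures: weight = 2614/14927.1 = 0.1751; after-tax cost = 5.59% × (1 − 30%) = 3.9130%.
Term loan: weight = 2872/14927.1 = 0.1924; after-tax cost = 3.1% × (1 − 30%) = 2.1700%.
WACC = 0.5264 × 11.1000% + 0.1061 × 7.4100% + 0.1751 × 3.9130% + 0.1924 × 2.1700% = 7.7317%.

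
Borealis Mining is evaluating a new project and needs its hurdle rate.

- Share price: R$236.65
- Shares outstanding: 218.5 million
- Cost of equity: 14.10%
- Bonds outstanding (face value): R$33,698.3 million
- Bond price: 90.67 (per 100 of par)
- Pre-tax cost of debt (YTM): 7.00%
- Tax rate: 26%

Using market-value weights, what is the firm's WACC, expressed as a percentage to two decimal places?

Market value of equity E = 236.65 × 218.5m = 51708.025m. Market value of debt D = 33698.3m × 90.67/100 = 30554.24861m.
Total capital V = 51708.025 + 30554.24861 = 82262.27361.
Equity: weight = 51708.025/82262.27361 = 0.6286; cost = 14.1%.
Bonds outstanding: weight = 30554.24861/82262.27361 = 0.3714; after-tax cost = 7% × (1 − 26%) = 5.1800%.
WACC = 0.6286 × 14.1000% + 0.3714 × 5.1800% = 10.7869%.

10.79%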